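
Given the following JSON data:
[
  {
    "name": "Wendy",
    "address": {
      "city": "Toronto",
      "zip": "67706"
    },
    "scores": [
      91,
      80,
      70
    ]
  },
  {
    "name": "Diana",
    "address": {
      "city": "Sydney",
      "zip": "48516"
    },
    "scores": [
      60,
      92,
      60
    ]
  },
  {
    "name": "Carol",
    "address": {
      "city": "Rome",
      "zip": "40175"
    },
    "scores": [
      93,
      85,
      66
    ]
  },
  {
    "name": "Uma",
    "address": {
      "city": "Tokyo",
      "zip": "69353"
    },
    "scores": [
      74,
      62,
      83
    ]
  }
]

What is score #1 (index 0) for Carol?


Path: records[2].scores[0]
Value: 93

ANSWER: 93


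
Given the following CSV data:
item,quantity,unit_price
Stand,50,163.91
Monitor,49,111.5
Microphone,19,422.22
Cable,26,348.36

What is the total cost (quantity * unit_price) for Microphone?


Row: Microphone
quantity = 19
unit_price = 422.22
total = 19 * 422.22 = 8022.18

ANSWER: 8022.18


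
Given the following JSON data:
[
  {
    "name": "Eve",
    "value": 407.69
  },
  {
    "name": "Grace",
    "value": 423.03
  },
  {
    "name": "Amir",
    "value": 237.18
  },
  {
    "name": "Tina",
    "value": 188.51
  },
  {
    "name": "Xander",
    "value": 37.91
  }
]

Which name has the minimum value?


Comparing values:
  Eve: 407.69
  Grace: 423.03
  Amir: 237.18
  Tina: 188.51
  Xander: 37.91
Minimum: Xander (37.91)

ANSWER: Xander


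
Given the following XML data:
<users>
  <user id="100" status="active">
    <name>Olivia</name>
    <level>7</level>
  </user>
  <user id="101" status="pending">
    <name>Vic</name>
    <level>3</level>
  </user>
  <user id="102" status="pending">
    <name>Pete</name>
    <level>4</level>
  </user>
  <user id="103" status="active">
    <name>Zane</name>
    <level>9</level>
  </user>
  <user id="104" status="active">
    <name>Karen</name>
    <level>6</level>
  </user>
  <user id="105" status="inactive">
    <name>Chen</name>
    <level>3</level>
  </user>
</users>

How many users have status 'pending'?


Counting users with status='pending':
  Vic (id=101) -> MATCH
  Pete (id=102) -> MATCH
Count: 2

ANSWER: 2


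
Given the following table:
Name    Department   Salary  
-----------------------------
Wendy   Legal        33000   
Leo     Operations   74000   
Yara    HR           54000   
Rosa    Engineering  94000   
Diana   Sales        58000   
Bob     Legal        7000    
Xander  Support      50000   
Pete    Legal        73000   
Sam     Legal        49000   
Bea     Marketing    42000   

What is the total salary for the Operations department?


Operations department members:
  Leo: 74000
Total = 74000 = 74000

ANSWER: 74000


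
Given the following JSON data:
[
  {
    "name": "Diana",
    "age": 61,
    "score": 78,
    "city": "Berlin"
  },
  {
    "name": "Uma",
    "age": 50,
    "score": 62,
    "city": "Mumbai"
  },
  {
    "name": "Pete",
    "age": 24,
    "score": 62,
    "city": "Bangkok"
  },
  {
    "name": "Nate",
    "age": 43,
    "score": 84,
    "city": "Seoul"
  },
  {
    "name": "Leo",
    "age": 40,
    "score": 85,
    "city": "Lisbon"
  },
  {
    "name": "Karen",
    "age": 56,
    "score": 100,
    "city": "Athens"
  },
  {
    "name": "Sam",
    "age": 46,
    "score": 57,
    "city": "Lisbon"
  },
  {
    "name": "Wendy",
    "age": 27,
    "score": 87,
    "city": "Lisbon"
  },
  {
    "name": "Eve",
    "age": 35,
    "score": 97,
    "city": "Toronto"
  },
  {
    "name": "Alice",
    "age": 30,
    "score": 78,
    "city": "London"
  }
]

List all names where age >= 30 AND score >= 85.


Checking both conditions:
  Diana (age=61, score=78) -> no
  Uma (age=50, score=62) -> no
  Pete (age=24, score=62) -> no
  Nate (age=43, score=84) -> no
  Leo (age=40, score=85) -> YES
  Karen (age=56, score=100) -> YES
  Sam (age=46, score=57) -> no
  Wendy (age=27, score=87) -> no
  Eve (age=35, score=97) -> YES
  Alice (age=30, score=78) -> no


ANSWER: Leo, Karen, Eve


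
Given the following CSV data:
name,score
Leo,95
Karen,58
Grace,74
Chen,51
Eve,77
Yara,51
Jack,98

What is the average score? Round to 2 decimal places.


Scores: 95, 58, 74, 51, 77, 51, 98
Sum = 504
Count = 7
Average = 504 / 7 = 72.00

ANSWER: 72.00


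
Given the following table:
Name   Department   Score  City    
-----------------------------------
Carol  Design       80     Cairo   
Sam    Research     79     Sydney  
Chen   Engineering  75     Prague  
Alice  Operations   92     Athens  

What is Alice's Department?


Row 4: Alice
Department = Operations

ANSWER: Operations


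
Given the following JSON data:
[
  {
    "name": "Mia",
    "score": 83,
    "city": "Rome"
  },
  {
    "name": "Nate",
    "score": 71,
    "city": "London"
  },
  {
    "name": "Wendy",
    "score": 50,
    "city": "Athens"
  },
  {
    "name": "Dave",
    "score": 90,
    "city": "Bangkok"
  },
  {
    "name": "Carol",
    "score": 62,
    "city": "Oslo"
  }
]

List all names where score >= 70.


Filtering records where score >= 70:
  Mia (score=83) -> YES
  Nate (score=71) -> YES
  Wendy (score=50) -> no
  Dave (score=90) -> YES
  Carol (score=62) -> no


ANSWER: Mia, Nate, Dave


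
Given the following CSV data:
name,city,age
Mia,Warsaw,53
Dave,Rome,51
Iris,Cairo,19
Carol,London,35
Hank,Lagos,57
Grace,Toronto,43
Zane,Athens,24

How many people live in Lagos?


Scanning city column for 'Lagos':
  Row 5: Hank -> MATCH
Total matches: 1

ANSWER: 1


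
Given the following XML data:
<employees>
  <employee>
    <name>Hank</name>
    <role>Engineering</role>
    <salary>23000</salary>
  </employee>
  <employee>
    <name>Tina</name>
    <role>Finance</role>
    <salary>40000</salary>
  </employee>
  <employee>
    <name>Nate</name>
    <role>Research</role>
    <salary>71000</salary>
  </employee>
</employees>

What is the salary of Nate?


Searching for <employee> with <name>Nate</name>
Found at position 3
<salary>71000</salary>

ANSWER: 71000


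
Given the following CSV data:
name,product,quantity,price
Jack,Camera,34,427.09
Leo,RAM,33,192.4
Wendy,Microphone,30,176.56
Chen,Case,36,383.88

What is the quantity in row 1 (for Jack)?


Row 1: Jack
Column 'quantity' = 34

ANSWER: 34


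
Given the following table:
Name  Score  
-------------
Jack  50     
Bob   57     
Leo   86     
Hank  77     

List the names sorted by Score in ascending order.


Sorting by Score (ascending):
  Jack: 50
  Bob: 57
  Hank: 77
  Leo: 86


ANSWER: Jack, Bob, Hank, Leo


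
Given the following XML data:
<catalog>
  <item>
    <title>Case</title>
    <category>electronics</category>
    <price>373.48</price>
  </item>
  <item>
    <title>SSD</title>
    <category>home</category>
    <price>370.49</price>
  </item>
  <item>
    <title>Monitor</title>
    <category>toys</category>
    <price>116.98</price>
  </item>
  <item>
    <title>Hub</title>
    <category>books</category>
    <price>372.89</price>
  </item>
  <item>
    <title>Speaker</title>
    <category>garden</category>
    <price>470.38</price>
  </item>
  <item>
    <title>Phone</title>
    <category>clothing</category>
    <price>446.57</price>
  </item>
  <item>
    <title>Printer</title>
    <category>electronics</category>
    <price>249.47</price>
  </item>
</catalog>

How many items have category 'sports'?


Scanning <item> elements for <category>sports</category>:
Count: 0

ANSWER: 0


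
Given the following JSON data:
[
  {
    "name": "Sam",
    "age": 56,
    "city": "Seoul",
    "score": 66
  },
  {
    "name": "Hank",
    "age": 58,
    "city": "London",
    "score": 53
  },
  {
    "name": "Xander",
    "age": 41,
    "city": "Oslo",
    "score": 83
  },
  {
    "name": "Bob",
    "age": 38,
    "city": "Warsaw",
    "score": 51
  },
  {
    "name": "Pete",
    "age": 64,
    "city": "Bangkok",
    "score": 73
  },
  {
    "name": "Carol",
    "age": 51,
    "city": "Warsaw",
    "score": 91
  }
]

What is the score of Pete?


Looking up record where name = Pete
Record index: 4
Field 'score' = 73

ANSWER: 73


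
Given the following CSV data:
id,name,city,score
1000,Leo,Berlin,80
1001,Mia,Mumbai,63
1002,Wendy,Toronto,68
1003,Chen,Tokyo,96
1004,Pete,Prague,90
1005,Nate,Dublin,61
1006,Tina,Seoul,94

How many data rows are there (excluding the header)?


Counting rows (excluding header):
Header: id,name,city,score
Data rows: 7

ANSWER: 7


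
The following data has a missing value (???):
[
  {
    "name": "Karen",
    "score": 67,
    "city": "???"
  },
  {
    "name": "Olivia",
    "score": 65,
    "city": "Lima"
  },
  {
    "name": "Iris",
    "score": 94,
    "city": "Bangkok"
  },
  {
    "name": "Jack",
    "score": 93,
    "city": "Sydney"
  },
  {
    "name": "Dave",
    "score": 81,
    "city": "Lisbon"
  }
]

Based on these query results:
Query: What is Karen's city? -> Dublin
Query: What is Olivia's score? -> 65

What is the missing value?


The missing value is Karen's city
From query: Karen's city = Dublin

ANSWER: Dublin


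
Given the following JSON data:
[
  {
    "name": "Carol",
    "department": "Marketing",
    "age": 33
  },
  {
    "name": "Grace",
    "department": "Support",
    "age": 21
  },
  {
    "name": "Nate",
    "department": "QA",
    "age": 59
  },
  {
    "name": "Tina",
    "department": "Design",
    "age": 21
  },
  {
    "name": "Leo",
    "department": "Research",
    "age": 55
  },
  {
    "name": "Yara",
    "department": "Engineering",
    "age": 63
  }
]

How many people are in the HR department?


Scanning records for department = HR
  No matches found
Count: 0

ANSWER: 0


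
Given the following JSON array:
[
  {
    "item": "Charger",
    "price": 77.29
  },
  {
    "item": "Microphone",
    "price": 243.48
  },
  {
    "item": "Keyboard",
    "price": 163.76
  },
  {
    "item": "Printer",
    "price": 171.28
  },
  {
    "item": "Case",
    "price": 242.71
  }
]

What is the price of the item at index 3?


Array index 3 -> Printer
price = 171.28

ANSWER: 171.28


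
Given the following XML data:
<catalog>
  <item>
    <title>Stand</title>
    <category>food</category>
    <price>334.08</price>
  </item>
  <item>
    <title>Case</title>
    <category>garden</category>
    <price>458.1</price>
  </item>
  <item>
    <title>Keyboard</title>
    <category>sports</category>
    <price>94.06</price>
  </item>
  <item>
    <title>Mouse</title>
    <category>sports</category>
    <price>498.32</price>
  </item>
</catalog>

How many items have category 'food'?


Scanning <item> elements for <category>food</category>:
  Item 1: Stand -> MATCH
Count: 1

ANSWER: 1


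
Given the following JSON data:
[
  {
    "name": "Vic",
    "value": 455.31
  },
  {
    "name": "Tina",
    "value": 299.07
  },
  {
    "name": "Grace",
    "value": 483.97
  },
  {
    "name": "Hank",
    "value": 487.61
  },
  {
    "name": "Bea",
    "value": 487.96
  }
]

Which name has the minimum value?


Comparing values:
  Vic: 455.31
  Tina: 299.07
  Grace: 483.97
  Hank: 487.61
  Bea: 487.96
Minimum: Tina (299.07)

ANSWER: Tina


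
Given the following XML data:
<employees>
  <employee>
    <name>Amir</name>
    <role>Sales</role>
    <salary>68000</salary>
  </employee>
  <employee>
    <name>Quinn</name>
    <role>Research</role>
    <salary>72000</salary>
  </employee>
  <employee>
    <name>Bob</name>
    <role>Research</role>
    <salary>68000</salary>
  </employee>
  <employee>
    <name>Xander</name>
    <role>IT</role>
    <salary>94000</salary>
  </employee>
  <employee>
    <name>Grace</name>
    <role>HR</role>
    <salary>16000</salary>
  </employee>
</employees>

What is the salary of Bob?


Searching for <employee> with <name>Bob</name>
Found at position 3
<salary>68000</salary>

ANSWER: 68000


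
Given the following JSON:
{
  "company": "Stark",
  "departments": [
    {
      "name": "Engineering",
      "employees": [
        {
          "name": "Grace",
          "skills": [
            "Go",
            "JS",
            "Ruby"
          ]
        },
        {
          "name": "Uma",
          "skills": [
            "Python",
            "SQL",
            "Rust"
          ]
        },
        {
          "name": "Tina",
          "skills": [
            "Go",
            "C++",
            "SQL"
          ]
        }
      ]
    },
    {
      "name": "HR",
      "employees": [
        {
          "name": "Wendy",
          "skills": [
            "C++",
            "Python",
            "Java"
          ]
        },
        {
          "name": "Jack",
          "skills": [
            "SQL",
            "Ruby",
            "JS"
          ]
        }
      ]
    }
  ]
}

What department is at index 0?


Path: departments[0].name
Value: Engineering

ANSWER: Engineering


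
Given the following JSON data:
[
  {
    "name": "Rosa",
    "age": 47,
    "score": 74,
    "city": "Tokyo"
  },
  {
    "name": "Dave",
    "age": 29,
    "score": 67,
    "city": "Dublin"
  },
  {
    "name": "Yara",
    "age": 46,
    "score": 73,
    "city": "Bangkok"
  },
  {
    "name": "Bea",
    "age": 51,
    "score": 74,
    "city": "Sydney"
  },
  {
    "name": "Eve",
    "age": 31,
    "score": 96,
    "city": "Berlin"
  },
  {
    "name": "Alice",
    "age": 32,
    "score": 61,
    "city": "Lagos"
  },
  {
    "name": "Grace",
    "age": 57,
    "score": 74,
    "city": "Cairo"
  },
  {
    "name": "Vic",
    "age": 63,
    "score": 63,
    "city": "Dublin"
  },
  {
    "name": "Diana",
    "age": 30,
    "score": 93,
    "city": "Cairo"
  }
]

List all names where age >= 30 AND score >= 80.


Checking both conditions:
  Rosa (age=47, score=74) -> no
  Dave (age=29, score=67) -> no
  Yara (age=46, score=73) -> no
  Bea (age=51, score=74) -> no
  Eve (age=31, score=96) -> YES
  Alice (age=32, score=61) -> no
  Grace (age=57, score=74) -> no
  Vic (age=63, score=63) -> no
  Diana (age=30, score=93) -> YES


ANSWER: Eve, Diana


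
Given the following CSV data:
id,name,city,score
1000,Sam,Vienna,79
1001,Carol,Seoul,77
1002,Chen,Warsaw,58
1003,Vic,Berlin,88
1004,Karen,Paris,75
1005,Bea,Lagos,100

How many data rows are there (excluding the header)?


Counting rows (excluding header):
Header: id,name,city,score
Data rows: 6

ANSWER: 6


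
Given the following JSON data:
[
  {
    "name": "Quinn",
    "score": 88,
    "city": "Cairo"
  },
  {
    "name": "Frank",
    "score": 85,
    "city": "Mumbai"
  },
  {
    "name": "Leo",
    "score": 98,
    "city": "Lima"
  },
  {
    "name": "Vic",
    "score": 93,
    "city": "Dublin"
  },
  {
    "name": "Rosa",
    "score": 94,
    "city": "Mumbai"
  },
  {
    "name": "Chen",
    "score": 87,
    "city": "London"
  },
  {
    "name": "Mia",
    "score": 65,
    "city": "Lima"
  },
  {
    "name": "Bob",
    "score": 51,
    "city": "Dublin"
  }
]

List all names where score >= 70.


Filtering records where score >= 70:
  Quinn (score=88) -> YES
  Frank (score=85) -> YES
  Leo (score=98) -> YES
  Vic (score=93) -> YES
  Rosa (score=94) -> YES
  Chen (score=87) -> YES
  Mia (score=65) -> no
  Bob (score=51) -> no


ANSWER: Quinn, Frank, Leo, Vic, Rosa, Chen


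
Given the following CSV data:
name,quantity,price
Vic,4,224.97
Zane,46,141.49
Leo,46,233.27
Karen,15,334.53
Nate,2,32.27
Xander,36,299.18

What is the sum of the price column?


Values in 'price' column:
  Row 1: 224.97
  Row 2: 141.49
  Row 3: 233.27
  Row 4: 334.53
  Row 5: 32.27
  Row 6: 299.18
Sum = 224.97 + 141.49 + 233.27 + 334.53 + 32.27 + 299.18 = 1265.71

ANSWER: 1265.71


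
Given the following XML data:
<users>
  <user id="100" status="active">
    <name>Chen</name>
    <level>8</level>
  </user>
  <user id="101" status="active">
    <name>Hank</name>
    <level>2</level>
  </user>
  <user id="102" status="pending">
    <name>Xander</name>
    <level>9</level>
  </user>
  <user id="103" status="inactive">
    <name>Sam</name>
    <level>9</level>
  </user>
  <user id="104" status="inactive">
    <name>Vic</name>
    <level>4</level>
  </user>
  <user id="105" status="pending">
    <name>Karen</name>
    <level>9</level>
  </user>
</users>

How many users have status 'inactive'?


Counting users with status='inactive':
  Sam (id=103) -> MATCH
  Vic (id=104) -> MATCH
Count: 2

ANSWER: 2


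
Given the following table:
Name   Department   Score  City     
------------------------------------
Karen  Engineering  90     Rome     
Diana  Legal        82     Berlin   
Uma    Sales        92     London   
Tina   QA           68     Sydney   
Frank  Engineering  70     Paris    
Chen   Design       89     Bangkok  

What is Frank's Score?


Row 5: Frank
Score = 70

ANSWER: 70


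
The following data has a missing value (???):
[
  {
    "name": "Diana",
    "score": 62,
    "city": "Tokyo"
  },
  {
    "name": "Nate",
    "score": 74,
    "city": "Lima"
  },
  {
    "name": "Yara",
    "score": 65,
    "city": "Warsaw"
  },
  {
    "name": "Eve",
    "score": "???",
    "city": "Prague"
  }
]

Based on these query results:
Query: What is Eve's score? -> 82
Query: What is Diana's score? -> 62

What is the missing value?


The missing value is Eve's score
From query: Eve's score = 82

ANSWER: 82


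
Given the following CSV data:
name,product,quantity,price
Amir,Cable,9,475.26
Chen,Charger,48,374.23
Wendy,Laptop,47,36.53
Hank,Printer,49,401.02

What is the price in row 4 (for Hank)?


Row 4: Hank
Column 'price' = 401.02

ANSWER: 401.02


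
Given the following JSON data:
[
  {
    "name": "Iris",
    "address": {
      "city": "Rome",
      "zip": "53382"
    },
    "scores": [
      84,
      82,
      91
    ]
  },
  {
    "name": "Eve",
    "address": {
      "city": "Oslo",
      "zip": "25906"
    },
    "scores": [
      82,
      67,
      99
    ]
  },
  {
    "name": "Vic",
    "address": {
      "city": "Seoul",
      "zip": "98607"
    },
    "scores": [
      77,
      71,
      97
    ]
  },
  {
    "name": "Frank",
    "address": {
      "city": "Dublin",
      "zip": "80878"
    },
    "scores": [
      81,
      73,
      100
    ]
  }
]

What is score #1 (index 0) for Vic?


Path: records[2].scores[0]
Value: 77

ANSWER: 77


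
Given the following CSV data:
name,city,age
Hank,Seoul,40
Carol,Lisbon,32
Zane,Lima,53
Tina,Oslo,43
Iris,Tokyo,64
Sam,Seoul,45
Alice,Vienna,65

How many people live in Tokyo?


Scanning city column for 'Tokyo':
  Row 5: Iris -> MATCH
Total matches: 1

ANSWER: 1


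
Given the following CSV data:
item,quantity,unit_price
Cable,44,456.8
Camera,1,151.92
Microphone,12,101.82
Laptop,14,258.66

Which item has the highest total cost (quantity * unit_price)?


Computing row totals:
  Cable: 20099.2
  Camera: 151.92
  Microphone: 1221.84
  Laptop: 3621.24
Maximum: Cable (20099.2)

ANSWER: Cable


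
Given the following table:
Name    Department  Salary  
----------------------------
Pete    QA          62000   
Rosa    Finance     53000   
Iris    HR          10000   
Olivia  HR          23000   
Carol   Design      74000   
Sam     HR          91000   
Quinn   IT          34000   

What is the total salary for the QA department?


QA department members:
  Pete: 62000
Total = 62000 = 62000

ANSWER: 62000


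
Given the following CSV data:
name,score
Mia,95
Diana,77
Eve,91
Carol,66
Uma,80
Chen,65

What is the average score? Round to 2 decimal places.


Scores: 95, 77, 91, 66, 80, 65
Sum = 474
Count = 6
Average = 474 / 6 = 79.00

ANSWER: 79.00


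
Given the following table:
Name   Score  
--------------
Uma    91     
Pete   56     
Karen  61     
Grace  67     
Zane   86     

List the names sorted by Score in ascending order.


Sorting by Score (ascending):
  Pete: 56
  Karen: 61
  Grace: 67
  Zane: 86
  Uma: 91


ANSWER: Pete, Karen, Grace, Zane, Uma


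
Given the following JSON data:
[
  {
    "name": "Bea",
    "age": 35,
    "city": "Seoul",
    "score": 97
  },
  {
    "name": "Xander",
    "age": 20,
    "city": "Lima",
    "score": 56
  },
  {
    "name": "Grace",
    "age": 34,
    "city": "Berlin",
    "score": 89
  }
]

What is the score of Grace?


Looking up record where name = Grace
Record index: 2
Field 'score' = 89

ANSWER: 89


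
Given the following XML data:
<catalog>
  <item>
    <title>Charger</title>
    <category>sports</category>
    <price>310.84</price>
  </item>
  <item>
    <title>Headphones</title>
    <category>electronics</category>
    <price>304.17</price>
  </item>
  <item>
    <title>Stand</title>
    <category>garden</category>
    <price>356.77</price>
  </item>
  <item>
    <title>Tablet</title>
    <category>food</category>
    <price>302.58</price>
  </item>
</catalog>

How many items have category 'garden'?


Scanning <item> elements for <category>garden</category>:
  Item 3: Stand -> MATCH
Count: 1

ANSWER: 1


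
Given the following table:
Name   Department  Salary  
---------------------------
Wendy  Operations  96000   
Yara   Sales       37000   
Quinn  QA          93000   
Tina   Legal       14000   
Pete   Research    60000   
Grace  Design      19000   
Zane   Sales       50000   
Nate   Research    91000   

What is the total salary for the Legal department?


Legal department members:
  Tina: 14000
Total = 14000 = 14000

ANSWER: 14000


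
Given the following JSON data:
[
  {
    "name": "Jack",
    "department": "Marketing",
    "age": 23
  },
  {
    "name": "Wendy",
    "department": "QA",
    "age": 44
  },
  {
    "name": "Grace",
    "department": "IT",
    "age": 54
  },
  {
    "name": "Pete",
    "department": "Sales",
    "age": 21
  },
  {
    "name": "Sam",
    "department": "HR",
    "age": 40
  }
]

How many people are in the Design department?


Scanning records for department = Design
  No matches found
Count: 0

ANSWER: 0


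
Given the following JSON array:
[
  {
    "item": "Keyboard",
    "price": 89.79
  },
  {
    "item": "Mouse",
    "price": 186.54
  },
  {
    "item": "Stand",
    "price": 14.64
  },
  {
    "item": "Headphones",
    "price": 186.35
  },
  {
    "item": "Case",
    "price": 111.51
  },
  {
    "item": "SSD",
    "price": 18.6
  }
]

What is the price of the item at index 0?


Array index 0 -> Keyboard
price = 89.79

ANSWER: 89.79


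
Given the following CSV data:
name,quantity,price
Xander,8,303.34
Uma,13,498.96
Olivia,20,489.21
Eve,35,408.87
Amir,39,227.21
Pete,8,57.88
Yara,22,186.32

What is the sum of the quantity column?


Values in 'quantity' column:
  Row 1: 8
  Row 2: 13
  Row 3: 20
  Row 4: 35
  Row 5: 39
  Row 6: 8
  Row 7: 22
Sum = 8 + 13 + 20 + 35 + 39 + 8 + 22 = 145

ANSWER: 145


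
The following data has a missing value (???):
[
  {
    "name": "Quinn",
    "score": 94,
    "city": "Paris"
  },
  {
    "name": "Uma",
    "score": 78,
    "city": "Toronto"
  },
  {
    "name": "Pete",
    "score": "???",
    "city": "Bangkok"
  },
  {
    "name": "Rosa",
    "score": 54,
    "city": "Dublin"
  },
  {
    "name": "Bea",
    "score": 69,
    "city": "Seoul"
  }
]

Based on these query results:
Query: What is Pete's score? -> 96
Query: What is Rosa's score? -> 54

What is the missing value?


The missing value is Pete's score
From query: Pete's score = 96

ANSWER: 96


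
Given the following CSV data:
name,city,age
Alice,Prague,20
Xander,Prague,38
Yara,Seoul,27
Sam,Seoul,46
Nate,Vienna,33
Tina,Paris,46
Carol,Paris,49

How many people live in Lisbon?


Scanning city column for 'Lisbon':
Total matches: 0

ANSWER: 0


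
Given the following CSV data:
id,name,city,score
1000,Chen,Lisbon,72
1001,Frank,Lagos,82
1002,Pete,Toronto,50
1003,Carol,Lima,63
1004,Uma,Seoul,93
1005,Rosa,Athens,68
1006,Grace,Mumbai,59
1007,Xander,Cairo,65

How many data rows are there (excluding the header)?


Counting rows (excluding header):
Header: id,name,city,score
Data rows: 8

ANSWER: 8


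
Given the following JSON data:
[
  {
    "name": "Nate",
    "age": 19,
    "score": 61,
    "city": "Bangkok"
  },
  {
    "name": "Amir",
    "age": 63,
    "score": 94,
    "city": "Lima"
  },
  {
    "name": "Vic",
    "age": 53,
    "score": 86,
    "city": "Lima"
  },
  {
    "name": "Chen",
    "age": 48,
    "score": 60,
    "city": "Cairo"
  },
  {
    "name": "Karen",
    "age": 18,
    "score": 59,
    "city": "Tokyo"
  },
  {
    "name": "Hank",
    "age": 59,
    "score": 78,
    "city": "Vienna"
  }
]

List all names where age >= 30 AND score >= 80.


Checking both conditions:
  Nate (age=19, score=61) -> no
  Amir (age=63, score=94) -> YES
  Vic (age=53, score=86) -> YES
  Chen (age=48, score=60) -> no
  Karen (age=18, score=59) -> no
  Hank (age=59, score=78) -> no


ANSWER: Amir, Vic


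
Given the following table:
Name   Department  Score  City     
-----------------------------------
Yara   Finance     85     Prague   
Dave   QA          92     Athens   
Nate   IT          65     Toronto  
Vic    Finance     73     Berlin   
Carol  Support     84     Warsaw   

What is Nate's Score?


Row 3: Nate
Score = 65

ANSWER: 65


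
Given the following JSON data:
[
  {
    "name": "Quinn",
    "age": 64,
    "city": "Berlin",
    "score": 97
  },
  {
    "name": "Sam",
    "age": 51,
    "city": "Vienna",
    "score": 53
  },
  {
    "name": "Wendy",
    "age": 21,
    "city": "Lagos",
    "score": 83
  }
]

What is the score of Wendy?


Looking up record where name = Wendy
Record index: 2
Field 'score' = 83

ANSWER: 83


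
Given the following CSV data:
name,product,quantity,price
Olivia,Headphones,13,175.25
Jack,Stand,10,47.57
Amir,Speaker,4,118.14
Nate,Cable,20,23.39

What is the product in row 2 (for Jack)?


Row 2: Jack
Column 'product' = Stand

ANSWER: Stand


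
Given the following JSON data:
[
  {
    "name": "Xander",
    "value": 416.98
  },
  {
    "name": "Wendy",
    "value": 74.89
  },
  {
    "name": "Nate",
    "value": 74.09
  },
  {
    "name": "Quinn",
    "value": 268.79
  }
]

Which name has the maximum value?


Comparing values:
  Xander: 416.98
  Wendy: 74.89
  Nate: 74.09
  Quinn: 268.79
Maximum: Xander (416.98)

ANSWER: Xander


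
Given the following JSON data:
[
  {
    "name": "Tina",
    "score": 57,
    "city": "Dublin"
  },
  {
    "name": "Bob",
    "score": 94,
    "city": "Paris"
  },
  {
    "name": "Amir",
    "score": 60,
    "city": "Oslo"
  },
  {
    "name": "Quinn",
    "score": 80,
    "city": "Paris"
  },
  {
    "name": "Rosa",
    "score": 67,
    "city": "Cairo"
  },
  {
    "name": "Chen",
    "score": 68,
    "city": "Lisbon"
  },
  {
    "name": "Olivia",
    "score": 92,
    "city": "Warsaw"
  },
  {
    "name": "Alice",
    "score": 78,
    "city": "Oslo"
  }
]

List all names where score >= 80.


Filtering records where score >= 80:
  Tina (score=57) -> no
  Bob (score=94) -> YES
  Amir (score=60) -> no
  Quinn (score=80) -> YES
  Rosa (score=67) -> no
  Chen (score=68) -> no
  Olivia (score=92) -> YES
  Alice (score=78) -> no


ANSWER: Bob, Quinn, Olivia


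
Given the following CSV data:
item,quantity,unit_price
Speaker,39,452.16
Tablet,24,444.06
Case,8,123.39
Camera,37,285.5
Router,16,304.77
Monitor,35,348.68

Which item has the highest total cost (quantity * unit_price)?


Computing row totals:
  Speaker: 17634.24
  Tablet: 10657.44
  Case: 987.12
  Camera: 10563.5
  Router: 4876.32
  Monitor: 12203.8
Maximum: Speaker (17634.24)

ANSWER: Speaker


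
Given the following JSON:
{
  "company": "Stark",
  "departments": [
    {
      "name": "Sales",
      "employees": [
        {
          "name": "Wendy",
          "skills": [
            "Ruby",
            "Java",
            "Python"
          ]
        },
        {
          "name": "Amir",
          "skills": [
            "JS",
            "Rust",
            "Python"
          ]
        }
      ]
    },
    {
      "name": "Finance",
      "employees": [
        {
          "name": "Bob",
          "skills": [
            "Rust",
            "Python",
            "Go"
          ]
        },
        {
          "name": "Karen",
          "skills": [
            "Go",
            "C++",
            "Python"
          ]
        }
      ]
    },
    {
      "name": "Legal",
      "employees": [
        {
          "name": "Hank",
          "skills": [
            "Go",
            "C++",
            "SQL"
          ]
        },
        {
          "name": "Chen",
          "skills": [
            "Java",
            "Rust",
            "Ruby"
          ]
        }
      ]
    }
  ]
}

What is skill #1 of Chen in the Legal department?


Path: departments[2].employees[1].skills[0]
Value: Java

ANSWER: Java


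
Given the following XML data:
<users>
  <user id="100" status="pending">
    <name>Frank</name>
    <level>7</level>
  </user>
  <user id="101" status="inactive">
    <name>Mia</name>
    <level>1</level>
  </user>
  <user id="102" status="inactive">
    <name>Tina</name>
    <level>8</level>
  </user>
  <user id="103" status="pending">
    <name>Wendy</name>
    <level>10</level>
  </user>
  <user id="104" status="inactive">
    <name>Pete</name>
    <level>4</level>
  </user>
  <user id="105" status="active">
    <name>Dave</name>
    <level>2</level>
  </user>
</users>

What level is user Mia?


Finding user: Mia
<level>1</level>

ANSWER: 1


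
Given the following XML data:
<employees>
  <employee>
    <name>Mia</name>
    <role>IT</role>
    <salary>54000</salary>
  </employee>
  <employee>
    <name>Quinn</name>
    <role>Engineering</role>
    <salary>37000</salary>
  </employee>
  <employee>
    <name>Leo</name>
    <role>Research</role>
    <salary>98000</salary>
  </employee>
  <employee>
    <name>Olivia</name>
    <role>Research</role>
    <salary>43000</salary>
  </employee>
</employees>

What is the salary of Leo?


Searching for <employee> with <name>Leo</name>
Found at position 3
<salary>98000</salary>

ANSWER: 98000


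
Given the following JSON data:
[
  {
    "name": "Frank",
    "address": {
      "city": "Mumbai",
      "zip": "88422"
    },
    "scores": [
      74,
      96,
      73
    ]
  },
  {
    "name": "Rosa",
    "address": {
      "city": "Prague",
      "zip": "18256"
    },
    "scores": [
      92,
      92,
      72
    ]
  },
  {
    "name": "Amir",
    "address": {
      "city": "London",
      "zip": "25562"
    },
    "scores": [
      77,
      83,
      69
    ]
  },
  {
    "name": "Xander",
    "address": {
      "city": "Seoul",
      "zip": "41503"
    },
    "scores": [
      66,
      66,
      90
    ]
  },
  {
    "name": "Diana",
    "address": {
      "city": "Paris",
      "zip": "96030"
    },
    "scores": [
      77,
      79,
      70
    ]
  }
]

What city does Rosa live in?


Path: records[1].address.city
Value: Prague

ANSWER: Prague


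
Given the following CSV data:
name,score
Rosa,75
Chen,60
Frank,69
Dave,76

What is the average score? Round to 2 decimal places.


Scores: 75, 60, 69, 76
Sum = 280
Count = 4
Average = 280 / 4 = 70.00

ANSWER: 70.00


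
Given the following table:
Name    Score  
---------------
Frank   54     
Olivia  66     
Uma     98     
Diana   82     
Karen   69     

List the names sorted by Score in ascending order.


Sorting by Score (ascending):
  Frank: 54
  Olivia: 66
  Karen: 69
  Diana: 82
  Uma: 98


ANSWER: Frank, Olivia, Karen, Diana, Uma


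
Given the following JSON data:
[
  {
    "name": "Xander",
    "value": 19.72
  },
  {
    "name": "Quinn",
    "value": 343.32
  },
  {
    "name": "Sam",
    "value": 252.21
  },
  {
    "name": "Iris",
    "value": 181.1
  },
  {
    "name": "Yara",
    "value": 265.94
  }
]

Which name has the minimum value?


Comparing values:
  Xander: 19.72
  Quinn: 343.32
  Sam: 252.21
  Iris: 181.1
  Yara: 265.94
Minimum: Xander (19.72)

ANSWER: Xander


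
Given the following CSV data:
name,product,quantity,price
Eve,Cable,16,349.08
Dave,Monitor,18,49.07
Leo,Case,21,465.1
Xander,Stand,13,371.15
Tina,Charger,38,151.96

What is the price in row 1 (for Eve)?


Row 1: Eve
Column 'price' = 349.08

ANSWER: 349.08


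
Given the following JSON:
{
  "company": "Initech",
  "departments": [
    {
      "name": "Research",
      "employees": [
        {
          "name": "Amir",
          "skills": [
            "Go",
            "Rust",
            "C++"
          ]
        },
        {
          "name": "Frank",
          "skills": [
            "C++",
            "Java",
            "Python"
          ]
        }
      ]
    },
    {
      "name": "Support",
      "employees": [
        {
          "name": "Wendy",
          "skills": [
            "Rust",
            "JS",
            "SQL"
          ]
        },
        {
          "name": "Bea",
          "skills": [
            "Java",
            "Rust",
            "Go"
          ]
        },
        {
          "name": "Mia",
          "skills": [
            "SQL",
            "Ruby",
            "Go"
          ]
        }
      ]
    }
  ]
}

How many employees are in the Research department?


Path: departments[0].employees
Count: 2

ANSWER: 2


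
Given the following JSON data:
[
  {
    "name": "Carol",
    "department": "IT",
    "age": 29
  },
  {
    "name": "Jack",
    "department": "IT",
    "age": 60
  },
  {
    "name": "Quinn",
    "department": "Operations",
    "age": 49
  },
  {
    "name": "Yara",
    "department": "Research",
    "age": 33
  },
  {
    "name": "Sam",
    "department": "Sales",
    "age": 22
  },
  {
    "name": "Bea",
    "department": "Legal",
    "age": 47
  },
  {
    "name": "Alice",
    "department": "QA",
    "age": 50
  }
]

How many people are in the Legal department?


Scanning records for department = Legal
  Record 5: Bea
Count: 1

ANSWER: 1


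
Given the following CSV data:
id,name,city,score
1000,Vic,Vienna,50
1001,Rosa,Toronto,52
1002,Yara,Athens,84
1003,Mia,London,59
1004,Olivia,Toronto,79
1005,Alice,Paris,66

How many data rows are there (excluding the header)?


Counting rows (excluding header):
Header: id,name,city,score
Data rows: 6

ANSWER: 6


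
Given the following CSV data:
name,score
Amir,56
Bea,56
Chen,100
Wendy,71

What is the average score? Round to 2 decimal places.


Scores: 56, 56, 100, 71
Sum = 283
Count = 4
Average = 283 / 4 = 70.75

ANSWER: 70.75


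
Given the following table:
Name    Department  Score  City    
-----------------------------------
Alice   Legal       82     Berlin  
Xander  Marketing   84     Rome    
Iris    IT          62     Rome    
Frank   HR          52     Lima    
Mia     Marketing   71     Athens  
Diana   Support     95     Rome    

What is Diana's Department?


Row 6: Diana
Department = Support

ANSWER: Support


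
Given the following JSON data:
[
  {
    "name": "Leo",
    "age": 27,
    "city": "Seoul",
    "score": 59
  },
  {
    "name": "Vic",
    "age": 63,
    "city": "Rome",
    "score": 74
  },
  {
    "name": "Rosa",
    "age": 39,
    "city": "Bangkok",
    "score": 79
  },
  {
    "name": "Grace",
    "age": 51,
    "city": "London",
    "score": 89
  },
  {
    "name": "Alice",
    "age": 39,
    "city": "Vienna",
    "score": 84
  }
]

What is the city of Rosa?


Looking up record where name = Rosa
Record index: 2
Field 'city' = Bangkok

ANSWER: Bangkok


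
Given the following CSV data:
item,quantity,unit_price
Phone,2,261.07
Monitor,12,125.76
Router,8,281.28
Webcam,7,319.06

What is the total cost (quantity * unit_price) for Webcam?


Row: Webcam
quantity = 7
unit_price = 319.06
total = 7 * 319.06 = 2233.42

ANSWER: 2233.42


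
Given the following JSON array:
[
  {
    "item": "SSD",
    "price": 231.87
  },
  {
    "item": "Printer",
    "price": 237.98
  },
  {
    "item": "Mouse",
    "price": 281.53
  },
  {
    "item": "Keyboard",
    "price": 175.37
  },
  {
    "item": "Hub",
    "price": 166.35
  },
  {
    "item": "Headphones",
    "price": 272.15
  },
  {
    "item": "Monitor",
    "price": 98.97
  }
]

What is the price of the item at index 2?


Array index 2 -> Mouse
price = 281.53

ANSWER: 281.53


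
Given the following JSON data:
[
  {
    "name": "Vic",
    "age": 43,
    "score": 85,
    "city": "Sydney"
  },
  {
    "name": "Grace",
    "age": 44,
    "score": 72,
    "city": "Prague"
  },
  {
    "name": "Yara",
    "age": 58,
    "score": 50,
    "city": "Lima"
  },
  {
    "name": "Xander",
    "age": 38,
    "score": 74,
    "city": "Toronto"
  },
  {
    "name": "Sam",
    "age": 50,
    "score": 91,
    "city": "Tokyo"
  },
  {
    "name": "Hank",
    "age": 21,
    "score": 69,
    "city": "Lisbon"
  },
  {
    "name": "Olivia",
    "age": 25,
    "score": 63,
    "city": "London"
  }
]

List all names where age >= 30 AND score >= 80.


Checking both conditions:
  Vic (age=43, score=85) -> YES
  Grace (age=44, score=72) -> no
  Yara (age=58, score=50) -> no
  Xander (age=38, score=74) -> no
  Sam (age=50, score=91) -> YES
  Hank (age=21, score=69) -> no
  Olivia (age=25, score=63) -> no


ANSWER: Vic, Sam


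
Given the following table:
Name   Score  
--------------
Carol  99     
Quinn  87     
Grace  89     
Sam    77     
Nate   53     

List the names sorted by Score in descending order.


Sorting by Score (descending):
  Carol: 99
  Grace: 89
  Quinn: 87
  Sam: 77
  Nate: 53


ANSWER: Carol, Grace, Quinn, Sam, Nate


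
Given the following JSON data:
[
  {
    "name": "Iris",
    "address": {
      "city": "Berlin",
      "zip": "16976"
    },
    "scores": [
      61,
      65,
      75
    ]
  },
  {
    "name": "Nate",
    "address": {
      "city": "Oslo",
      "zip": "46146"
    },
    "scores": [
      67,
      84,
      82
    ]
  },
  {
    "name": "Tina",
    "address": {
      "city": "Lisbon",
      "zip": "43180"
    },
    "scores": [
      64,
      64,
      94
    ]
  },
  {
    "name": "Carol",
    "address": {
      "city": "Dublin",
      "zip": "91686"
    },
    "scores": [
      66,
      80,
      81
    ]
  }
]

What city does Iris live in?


Path: records[0].address.city
Value: Berlin

ANSWER: Berlin


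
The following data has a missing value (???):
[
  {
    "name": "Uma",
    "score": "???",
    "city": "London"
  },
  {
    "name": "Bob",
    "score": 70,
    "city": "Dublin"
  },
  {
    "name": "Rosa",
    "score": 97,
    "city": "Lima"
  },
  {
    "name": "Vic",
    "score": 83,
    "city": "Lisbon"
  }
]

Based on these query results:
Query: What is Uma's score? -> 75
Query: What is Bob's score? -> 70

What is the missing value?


The missing value is Uma's score
From query: Uma's score = 75

ANSWER: 75


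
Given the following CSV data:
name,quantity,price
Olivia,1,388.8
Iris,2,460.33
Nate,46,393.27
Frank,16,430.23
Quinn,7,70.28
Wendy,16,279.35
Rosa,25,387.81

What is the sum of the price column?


Values in 'price' column:
  Row 1: 388.8
  Row 2: 460.33
  Row 3: 393.27
  Row 4: 430.23
  Row 5: 70.28
  Row 6: 279.35
  Row 7: 387.81
Sum = 388.8 + 460.33 + 393.27 + 430.23 + 70.28 + 279.35 + 387.81 = 2410.07

ANSWER: 2410.07


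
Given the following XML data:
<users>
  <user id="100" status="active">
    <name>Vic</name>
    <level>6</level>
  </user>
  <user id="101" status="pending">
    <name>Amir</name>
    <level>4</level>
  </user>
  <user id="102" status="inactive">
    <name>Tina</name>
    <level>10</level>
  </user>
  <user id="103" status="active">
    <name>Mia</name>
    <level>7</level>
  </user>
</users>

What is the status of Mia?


Finding user with name = Mia
user id="103" status="active"

ANSWER: active


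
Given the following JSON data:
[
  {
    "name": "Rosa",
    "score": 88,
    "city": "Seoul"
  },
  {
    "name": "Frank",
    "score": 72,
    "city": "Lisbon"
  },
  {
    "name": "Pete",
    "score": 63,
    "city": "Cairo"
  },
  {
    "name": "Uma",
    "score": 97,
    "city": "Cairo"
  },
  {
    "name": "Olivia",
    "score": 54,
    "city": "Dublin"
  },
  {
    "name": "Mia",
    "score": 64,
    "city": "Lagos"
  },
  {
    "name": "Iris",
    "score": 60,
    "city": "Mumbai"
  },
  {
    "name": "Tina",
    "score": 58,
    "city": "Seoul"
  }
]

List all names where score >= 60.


Filtering records where score >= 60:
  Rosa (score=88) -> YES
  Frank (score=72) -> YES
  Pete (score=63) -> YES
  Uma (score=97) -> YES
  Olivia (score=54) -> no
  Mia (score=64) -> YES
  Iris (score=60) -> YES
  Tina (score=58) -> no


ANSWER: Rosa, Frank, Pete, Uma, Mia, Iris
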